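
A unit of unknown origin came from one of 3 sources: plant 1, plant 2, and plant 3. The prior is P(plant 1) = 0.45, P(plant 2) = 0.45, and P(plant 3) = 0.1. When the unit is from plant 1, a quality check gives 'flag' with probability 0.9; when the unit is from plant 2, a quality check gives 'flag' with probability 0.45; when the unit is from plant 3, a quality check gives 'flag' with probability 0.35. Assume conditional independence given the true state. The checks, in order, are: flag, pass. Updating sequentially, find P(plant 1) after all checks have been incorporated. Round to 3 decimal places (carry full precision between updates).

0.232

After 'flag': normaliser = 0.9·0.4500 + 0.45·0.4500 + 0.35·0.1000; P(plant 1) ≈ 0.6304, P(plant 2) ≈ 0.3152, P(plant 3) ≈ 0.0545
After 'pass': normaliser = 0.1·0.6304 + 0.55·0.3152 + 0.65·0.0545; P(plant 1) ≈ 0.2319, P(plant 2) ≈ 0.6378, P(plant 3) ≈ 0.1303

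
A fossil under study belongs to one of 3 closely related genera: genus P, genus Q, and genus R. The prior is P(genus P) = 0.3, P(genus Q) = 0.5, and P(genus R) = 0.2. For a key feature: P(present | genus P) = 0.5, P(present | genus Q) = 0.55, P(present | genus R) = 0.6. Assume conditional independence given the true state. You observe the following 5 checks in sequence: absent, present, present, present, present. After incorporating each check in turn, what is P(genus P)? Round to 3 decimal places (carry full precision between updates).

0.232

After 'absent': normaliser = 0.5·0.3000 + 0.45·0.5000 + 0.4·0.2000; P(genus P) ≈ 0.3297, P(genus Q) ≈ 0.4945, P(genus R) ≈ 0.1758
After 'present': normaliser = 0.5·0.3297 + 0.55·0.4945 + 0.6·0.1758; P(genus P) ≈ 0.3040, P(genus Q) ≈ 0.5015, P(genus R) ≈ 0.1945
After 'present': normaliser = 0.5·0.3040 + 0.55·0.5015 + 0.6·0.1945; P(genus P) ≈ 0.2791, P(genus Q) ≈ 0.5066, P(genus R) ≈ 0.2143
After 'present': normaliser = 0.5·0.2791 + 0.55·0.5066 + 0.6·0.2143; P(genus P) ≈ 0.2552, P(genus Q) ≈ 0.5096, P(genus R) ≈ 0.2352
After 'present': normaliser = 0.5·0.2552 + 0.55·0.5096 + 0.6·0.2352; P(genus P) ≈ 0.2324, P(genus Q) ≈ 0.5105, P(genus R) ≈ 0.2571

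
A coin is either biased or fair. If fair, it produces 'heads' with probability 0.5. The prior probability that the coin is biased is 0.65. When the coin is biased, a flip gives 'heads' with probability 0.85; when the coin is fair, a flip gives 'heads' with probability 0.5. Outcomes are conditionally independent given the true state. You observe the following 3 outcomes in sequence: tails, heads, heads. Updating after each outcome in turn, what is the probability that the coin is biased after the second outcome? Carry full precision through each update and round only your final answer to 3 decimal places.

Each posterior becomes the prior for the next update.
After 'tails': P(biased) = 0.15·0.6500 / (0.15·0.6500 + 0.5·0.3500) ≈ 0.3578
After 'heads': P(biased) = 0.85·0.3578 / (0.85·0.3578 + 0.5·0.6422) ≈ 0.4864

0.486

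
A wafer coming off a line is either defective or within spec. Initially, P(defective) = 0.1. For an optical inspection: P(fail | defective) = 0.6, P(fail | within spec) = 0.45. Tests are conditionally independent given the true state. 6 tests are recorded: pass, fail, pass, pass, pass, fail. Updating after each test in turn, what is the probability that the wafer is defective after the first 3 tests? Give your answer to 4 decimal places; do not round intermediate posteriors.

0.0727

After 'pass': P(defective) = 0.4·0.1000 / (0.4·0.1000 + 0.55·0.9000) ≈ 0.0748
After 'fail': P(defective) = 0.6·0.0748 / (0.6·0.0748 + 0.45·0.9252) ≈ 0.0973
After 'pass': P(defective) = 0.4·0.0973 / (0.4·0.0973 + 0.55·0.9027) ≈ 0.0727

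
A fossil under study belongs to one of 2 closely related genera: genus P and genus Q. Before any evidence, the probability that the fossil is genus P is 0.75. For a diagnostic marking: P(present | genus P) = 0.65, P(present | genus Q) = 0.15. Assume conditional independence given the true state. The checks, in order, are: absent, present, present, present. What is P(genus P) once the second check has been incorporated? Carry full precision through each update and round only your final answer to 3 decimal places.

After 'absent': P(genus P) = 0.35·0.7500 / (0.35·0.7500 + 0.85·0.2500) ≈ 0.5526
After 'present': P(genus P) = 0.65·0.5526 / (0.65·0.5526 + 0.15·0.4474) ≈ 0.8426

0.843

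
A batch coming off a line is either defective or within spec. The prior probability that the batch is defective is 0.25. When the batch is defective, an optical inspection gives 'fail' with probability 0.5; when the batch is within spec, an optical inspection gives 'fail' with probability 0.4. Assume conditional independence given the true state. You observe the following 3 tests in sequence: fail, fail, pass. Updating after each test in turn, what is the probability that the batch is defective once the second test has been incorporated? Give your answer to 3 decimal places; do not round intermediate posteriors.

After 'fail': P(defective) = 0.5·0.2500 / (0.5·0.2500 + 0.4·0.7500) ≈ 0.2941
After 'fail': P(defective) = 0.5·0.2941 / (0.5·0.2941 + 0.4·0.7059) ≈ 0.3425

0.342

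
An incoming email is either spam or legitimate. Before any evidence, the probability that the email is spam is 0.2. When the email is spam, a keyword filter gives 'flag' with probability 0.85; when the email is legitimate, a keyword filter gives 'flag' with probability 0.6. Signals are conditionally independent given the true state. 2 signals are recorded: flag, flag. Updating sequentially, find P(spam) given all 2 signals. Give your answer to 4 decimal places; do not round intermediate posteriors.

Apply Bayes' rule sequentially, carrying P(spam) forward.
After 'flag': P(spam) = 0.85·0.2000 / (0.85·0.2000 + 0.6·0.8000) ≈ 0.2615
After 'flag': P(spam) = 0.85·0.2615 / (0.85·0.2615 + 0.6·0.7385) ≈ 0.3341

0.3341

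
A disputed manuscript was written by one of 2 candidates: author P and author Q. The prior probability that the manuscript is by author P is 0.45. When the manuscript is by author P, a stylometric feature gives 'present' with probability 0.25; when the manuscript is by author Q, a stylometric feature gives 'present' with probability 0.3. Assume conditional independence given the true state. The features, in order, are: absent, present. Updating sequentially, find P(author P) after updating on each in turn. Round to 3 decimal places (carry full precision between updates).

0.422

After 'absent': P(author P) = 0.75·0.4500 / (0.75·0.4500 + 0.7·0.5500) ≈ 0.4671
After 'present': P(author P) = 0.25·0.4671 / (0.25·0.4671 + 0.3·0.5329) ≈ 0.4221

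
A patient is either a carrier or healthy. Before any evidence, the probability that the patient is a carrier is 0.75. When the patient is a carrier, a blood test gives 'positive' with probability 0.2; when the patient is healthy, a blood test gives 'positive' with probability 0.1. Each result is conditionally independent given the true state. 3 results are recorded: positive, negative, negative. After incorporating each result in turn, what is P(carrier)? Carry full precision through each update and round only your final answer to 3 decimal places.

Each posterior becomes the prior for the next update.
After 'positive': P(carrier) = 0.2·0.7500 / (0.2·0.7500 + 0.1·0.2500) ≈ 0.8571
After 'negative': P(carrier) = 0.8·0.8571 / (0.8·0.8571 + 0.9·0.1429) ≈ 0.8421
After 'negative': P(carrier) = 0.8·0.8421 / (0.8·0.8421 + 0.9·0.1579) ≈ 0.8258

0.826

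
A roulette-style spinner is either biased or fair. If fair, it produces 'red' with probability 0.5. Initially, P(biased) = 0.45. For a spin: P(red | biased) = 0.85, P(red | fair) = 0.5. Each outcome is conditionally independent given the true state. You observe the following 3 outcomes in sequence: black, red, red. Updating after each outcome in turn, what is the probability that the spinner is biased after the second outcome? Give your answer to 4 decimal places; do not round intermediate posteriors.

0.2944

After 'black': P(biased) = 0.15·0.4500 / (0.15·0.4500 + 0.5·0.5500) ≈ 0.1971
After 'red': P(biased) = 0.85·0.1971 / (0.85·0.1971 + 0.5·0.8029) ≈ 0.2944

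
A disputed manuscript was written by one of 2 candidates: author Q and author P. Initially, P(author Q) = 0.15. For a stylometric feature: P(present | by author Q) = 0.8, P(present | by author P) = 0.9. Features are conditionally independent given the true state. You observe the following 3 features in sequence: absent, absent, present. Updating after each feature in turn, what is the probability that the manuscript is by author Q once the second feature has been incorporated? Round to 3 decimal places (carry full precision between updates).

After 'absent': P(author Q) = 0.2·0.1500 / (0.2·0.1500 + 0.1·0.8500) ≈ 0.2609
After 'absent': P(author Q) = 0.2·0.2609 / (0.2·0.2609 + 0.1·0.7391) ≈ 0.4138

0.414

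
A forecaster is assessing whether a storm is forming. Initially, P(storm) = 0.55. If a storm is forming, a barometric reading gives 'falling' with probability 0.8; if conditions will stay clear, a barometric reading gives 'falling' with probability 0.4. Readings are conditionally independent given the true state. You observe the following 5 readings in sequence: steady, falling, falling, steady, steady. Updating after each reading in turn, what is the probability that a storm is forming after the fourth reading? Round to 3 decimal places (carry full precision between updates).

0.352

After 'steady': P(storm) = 0.2·0.5500 / (0.2·0.5500 + 0.6·0.4500) ≈ 0.2895
After 'falling': P(storm) = 0.8·0.2895 / (0.8·0.2895 + 0.4·0.7105) ≈ 0.4490
After 'falling': P(storm) = 0.8·0.4490 / (0.8·0.4490 + 0.4·0.5510) ≈ 0.6197
After 'steady': P(storm) = 0.2·0.6197 / (0.2·0.6197 + 0.6·0.3803) ≈ 0.3520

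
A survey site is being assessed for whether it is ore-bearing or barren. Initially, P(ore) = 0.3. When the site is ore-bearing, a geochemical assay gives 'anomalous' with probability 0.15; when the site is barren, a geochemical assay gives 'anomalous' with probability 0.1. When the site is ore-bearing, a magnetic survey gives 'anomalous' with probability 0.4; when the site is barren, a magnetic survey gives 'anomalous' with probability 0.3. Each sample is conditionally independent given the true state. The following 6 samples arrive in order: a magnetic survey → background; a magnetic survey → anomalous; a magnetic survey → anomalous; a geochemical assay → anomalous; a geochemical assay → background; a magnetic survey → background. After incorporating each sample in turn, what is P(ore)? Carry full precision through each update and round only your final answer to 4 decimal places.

After a magnetic survey='background': P(ore) = 0.6·0.3000 / (0.6·0.3000 + 0.7·0.7000) ≈ 0.2687
After a magnetic survey='anomalous': P(ore) = 0.4·0.2687 / (0.4·0.2687 + 0.3·0.7313) ≈ 0.3288
After a magnetic survey='anomalous': P(ore) = 0.4·0.3288 / (0.4·0.3288 + 0.3·0.6712) ≈ 0.3951
After a geochemical assay='anomalous': P(ore) = 0.15·0.3951 / (0.15·0.3951 + 0.1·0.6049) ≈ 0.4948
After a geochemical assay='background': P(ore) = 0.85·0.4948 / (0.85·0.4948 + 0.9·0.5052) ≈ 0.4806
After a magnetic survey='background': P(ore) = 0.6·0.4806 / (0.6·0.4806 + 0.7·0.5194) ≈ 0.4423

0.4423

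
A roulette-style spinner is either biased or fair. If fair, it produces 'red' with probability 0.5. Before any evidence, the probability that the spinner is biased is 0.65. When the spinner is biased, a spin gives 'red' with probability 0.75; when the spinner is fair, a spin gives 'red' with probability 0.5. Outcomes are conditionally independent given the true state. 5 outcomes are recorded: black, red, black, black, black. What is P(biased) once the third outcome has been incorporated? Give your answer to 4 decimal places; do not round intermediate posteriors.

0.4105

After 'black': P(biased) = 0.25·0.6500 / (0.25·0.6500 + 0.5·0.3500) ≈ 0.4815
After 'red': P(biased) = 0.75·0.4815 / (0.75·0.4815 + 0.5·0.5185) ≈ 0.5821
After 'black': P(biased) = 0.25·0.5821 / (0.25·0.5821 + 0.5·0.4179) ≈ 0.4105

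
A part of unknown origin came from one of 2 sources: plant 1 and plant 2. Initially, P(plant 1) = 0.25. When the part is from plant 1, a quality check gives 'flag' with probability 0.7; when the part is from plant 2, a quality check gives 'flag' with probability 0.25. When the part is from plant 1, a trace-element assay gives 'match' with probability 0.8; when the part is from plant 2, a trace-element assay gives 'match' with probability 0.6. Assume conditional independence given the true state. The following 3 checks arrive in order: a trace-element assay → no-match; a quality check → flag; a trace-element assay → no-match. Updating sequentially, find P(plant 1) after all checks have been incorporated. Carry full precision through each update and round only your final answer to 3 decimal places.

0.189

After a trace-element assay='no-match': P(plant 1) = 0.2·0.2500 / (0.2·0.2500 + 0.4·0.7500) ≈ 0.1429
After a quality check='flag': P(plant 1) = 0.7·0.1429 / (0.7·0.1429 + 0.25·0.8571) ≈ 0.3182
After a trace-element assay='no-match': P(plant 1) = 0.2·0.3182 / (0.2·0.3182 + 0.4·0.6818) ≈ 0.1892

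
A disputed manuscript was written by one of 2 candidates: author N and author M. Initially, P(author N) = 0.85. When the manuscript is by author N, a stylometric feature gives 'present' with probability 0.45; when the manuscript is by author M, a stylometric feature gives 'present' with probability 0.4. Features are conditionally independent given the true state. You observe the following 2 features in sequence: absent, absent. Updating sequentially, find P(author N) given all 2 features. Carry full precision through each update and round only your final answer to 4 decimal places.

After 'absent': P(author N) = 0.55·0.8500 / (0.55·0.8500 + 0.6·0.1500) ≈ 0.8386
After 'absent': P(author N) = 0.55·0.8386 / (0.55·0.8386 + 0.6·0.1614) ≈ 0.8264

0.8264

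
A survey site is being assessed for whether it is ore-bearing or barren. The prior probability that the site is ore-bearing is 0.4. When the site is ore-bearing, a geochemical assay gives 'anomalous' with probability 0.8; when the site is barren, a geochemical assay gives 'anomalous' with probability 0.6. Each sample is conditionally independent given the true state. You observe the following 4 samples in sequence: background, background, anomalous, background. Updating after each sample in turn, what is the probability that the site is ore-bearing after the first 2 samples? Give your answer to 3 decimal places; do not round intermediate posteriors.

After 'background': P(ore) = 0.2·0.4000 / (0.2·0.4000 + 0.4·0.6000) ≈ 0.2500
After 'background': P(ore) = 0.2·0.2500 / (0.2·0.2500 + 0.4·0.7500) ≈ 0.1429

0.143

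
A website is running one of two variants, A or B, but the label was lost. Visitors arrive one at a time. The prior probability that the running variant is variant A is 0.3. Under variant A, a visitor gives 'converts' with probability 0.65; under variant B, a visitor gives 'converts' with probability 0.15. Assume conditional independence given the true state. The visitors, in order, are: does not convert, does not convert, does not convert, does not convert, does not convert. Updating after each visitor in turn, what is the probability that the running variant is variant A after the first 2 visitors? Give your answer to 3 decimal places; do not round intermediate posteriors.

0.068

After 'does not convert': P(A) = 0.35·0.3000 / (0.35·0.3000 + 0.85·0.7000) ≈ 0.1500
After 'does not convert': P(A) = 0.35·0.1500 / (0.35·0.1500 + 0.85·0.8500) ≈ 0.0677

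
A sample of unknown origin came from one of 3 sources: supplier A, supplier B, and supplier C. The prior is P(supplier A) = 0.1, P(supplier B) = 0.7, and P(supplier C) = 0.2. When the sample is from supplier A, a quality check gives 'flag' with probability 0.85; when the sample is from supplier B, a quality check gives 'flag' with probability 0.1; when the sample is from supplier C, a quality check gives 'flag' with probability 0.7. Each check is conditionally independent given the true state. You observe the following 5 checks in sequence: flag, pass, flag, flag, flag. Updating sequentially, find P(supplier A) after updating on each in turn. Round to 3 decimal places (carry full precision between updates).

0.351

Each posterior becomes the prior for the next update.
After 'flag': normaliser = 0.85·0.1000 + 0.1·0.7000 + 0.7·0.2000; P(supplier A) ≈ 0.2881, P(supplier B) ≈ 0.2373, P(supplier C) ≈ 0.4746
After 'pass': normaliser = 0.15·0.2881 + 0.9·0.2373 + 0.3·0.4746; P(supplier A) ≈ 0.1083, P(supplier B) ≈ 0.5350, P(supplier C) ≈ 0.3567
After 'flag': normaliser = 0.85·0.1083 + 0.1·0.5350 + 0.7·0.3567; P(supplier A) ≈ 0.2329, P(supplier B) ≈ 0.1354, P(supplier C) ≈ 0.6317
After 'flag': normaliser = 0.85·0.2329 + 0.1·0.1354 + 0.7·0.6317; P(supplier A) ≈ 0.3028, P(supplier B) ≈ 0.0207, P(supplier C) ≈ 0.6765
After 'flag': normaliser = 0.85·0.3028 + 0.1·0.0207 + 0.7·0.6765; P(supplier A) ≈ 0.3511, P(supplier B) ≈ 0.0028, P(supplier C) ≈ 0.6460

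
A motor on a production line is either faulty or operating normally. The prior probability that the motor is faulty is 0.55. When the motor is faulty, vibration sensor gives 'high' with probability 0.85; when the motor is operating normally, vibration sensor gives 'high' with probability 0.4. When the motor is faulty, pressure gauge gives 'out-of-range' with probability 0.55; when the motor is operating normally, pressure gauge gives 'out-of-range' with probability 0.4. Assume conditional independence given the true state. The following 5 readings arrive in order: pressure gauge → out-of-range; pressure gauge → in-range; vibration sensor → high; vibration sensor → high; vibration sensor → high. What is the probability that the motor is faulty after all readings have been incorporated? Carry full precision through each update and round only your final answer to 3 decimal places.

0.924

After pressure gauge='out-of-range': P(faulty) = 0.55·0.5500 / (0.55·0.5500 + 0.4·0.4500) ≈ 0.6269
After pressure gauge='in-range': P(faulty) = 0.45·0.6269 / (0.45·0.6269 + 0.6·0.3731) ≈ 0.5576
After vibration sensor='high': P(faulty) = 0.85·0.5576 / (0.85·0.5576 + 0.4·0.4424) ≈ 0.7281
After vibration sensor='high': P(faulty) = 0.85·0.7281 / (0.85·0.7281 + 0.4·0.2719) ≈ 0.8506
After vibration sensor='high': P(faulty) = 0.85·0.8506 / (0.85·0.8506 + 0.4·0.1494) ≈ 0.9236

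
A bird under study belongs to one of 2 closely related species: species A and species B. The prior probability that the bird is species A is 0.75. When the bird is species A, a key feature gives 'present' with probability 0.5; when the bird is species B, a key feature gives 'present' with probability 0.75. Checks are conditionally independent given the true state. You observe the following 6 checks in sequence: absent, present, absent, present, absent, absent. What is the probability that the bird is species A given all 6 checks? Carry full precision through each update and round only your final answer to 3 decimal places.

0.955

Each posterior becomes the prior for the next update.
After 'absent': P(species A) = 0.5·0.7500 / (0.5·0.7500 + 0.25·0.2500) ≈ 0.8571
After 'present': P(species A) = 0.5·0.8571 / (0.5·0.8571 + 0.75·0.1429) ≈ 0.8000
After 'absent': P(species A) = 0.5·0.8000 / (0.5·0.8000 + 0.25·0.2000) ≈ 0.8889
After 'present': P(species A) = 0.5·0.8889 / (0.5·0.8889 + 0.75·0.1111) ≈ 0.8421
After 'absent': P(species A) = 0.5·0.8421 / (0.5·0.8421 + 0.25·0.1579) ≈ 0.9143
After 'absent': P(species A) = 0.5·0.9143 / (0.5·0.9143 + 0.25·0.0857) ≈ 0.9552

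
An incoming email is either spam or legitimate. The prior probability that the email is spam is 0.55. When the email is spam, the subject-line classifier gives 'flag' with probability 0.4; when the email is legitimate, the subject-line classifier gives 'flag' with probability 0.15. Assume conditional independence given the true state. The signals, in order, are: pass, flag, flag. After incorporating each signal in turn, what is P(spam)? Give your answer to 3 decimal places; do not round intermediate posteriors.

After 'pass': P(spam) = 0.6·0.5500 / (0.6·0.5500 + 0.85·0.4500) ≈ 0.4632
After 'flag': P(spam) = 0.4·0.4632 / (0.4·0.4632 + 0.15·0.5368) ≈ 0.6970
After 'flag': P(spam) = 0.4·0.6970 / (0.4·0.6970 + 0.15·0.3030) ≈ 0.8598

0.860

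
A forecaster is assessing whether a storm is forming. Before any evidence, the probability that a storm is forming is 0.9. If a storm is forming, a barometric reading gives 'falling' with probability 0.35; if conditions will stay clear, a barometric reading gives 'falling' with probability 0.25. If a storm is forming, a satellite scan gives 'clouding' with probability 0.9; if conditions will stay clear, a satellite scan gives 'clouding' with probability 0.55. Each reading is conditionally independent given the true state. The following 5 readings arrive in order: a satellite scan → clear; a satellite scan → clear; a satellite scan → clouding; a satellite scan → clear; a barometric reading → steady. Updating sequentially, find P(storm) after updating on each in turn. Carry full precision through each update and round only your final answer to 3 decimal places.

0.123

After a satellite scan='clear': P(storm) = 0.1·0.9000 / (0.1·0.9000 + 0.45·0.1000) ≈ 0.6667
After a satellite scan='clear': P(storm) = 0.1·0.6667 / (0.1·0.6667 + 0.45·0.3333) ≈ 0.3077
After a satellite scan='clouding': P(storm) = 0.9·0.3077 / (0.9·0.3077 + 0.55·0.6923) ≈ 0.4211
After a satellite scan='clear': P(storm) = 0.1·0.4211 / (0.1·0.4211 + 0.45·0.5789) ≈ 0.1391
After a barometric reading='steady': P(storm) = 0.65·0.1391 / (0.65·0.1391 + 0.75·0.8609) ≈ 0.1229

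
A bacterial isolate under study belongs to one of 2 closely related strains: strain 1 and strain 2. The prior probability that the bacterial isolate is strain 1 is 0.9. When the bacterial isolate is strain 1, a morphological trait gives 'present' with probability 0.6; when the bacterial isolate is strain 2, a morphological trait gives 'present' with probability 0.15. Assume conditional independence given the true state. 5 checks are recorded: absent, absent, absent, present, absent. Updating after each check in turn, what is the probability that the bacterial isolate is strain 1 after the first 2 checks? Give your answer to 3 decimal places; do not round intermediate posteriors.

Each posterior becomes the prior for the next update.
After 'absent': P(strain 1) = 0.4·0.9000 / (0.4·0.9000 + 0.85·0.1000) ≈ 0.8090
After 'absent': P(strain 1) = 0.4·0.8090 / (0.4·0.8090 + 0.85·0.1910) ≈ 0.6659

0.666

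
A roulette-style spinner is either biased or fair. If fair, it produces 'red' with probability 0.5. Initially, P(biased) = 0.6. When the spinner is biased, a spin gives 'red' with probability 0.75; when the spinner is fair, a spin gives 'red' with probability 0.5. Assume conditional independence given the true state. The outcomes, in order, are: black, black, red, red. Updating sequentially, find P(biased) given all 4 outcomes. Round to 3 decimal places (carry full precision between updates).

0.458

After 'black': P(biased) = 0.25·0.6000 / (0.25·0.6000 + 0.5·0.4000) ≈ 0.4286
After 'black': P(biased) = 0.25·0.4286 / (0.25·0.4286 + 0.5·0.5714) ≈ 0.2727
After 'red': P(biased) = 0.75·0.2727 / (0.75·0.2727 + 0.5·0.7273) ≈ 0.3600
After 'red': P(biased) = 0.75·0.3600 / (0.75·0.3600 + 0.5·0.6400) ≈ 0.4576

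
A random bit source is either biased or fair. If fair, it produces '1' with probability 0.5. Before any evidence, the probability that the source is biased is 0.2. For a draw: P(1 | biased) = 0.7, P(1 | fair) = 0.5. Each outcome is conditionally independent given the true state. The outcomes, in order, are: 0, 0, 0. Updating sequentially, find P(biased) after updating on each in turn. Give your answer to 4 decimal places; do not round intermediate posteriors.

0.0512

After '0': P(biased) = 0.3·0.2000 / (0.3·0.2000 + 0.5·0.8000) ≈ 0.1304
After '0': P(biased) = 0.3·0.1304 / (0.3·0.1304 + 0.5·0.8696) ≈ 0.0826
After '0': P(biased) = 0.3·0.0826 / (0.3·0.0826 + 0.5·0.9174) ≈ 0.0512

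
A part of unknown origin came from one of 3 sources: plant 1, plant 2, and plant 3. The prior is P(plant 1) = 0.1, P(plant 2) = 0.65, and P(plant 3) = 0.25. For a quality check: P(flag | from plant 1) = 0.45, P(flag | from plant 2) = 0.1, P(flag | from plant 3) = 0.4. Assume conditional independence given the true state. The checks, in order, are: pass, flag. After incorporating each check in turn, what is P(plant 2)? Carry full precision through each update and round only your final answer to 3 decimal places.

0.408

After 'pass': normaliser = 0.55·0.1000 + 0.9·0.6500 + 0.6·0.2500; P(plant 1) ≈ 0.0696, P(plant 2) ≈ 0.7405, P(plant 3) ≈ 0.1899
After 'flag': normaliser = 0.45·0.0696 + 0.1·0.7405 + 0.4·0.1899; P(plant 1) ≈ 0.1728, P(plant 2) ≈ 0.4084, P(plant 3) ≈ 0.4188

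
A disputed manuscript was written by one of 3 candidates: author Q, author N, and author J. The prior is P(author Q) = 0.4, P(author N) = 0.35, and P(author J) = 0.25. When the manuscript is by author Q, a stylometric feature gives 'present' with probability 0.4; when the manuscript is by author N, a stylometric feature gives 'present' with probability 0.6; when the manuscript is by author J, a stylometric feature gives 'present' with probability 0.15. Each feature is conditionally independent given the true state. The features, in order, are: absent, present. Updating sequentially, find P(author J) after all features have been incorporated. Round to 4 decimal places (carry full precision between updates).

0.1504

Apply Bayes' rule sequentially, carrying P(author J) forward.
After 'absent': normaliser = 0.6·0.4000 + 0.4·0.3500 + 0.85·0.2500; P(author Q) ≈ 0.4051, P(author N) ≈ 0.2363, P(author J) ≈ 0.3586
After 'present': normaliser = 0.4·0.4051 + 0.6·0.2363 + 0.15·0.3586; P(author Q) ≈ 0.4531, P(author N) ≈ 0.3965, P(author J) ≈ 0.1504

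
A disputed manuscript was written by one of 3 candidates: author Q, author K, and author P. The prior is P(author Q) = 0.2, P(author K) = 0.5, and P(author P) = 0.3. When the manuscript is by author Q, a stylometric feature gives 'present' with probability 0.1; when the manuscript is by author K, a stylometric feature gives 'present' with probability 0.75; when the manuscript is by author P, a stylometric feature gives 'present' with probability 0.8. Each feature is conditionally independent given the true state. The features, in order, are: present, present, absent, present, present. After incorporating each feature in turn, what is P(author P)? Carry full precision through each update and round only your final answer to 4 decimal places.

0.3831

After 'present': normaliser = 0.1·0.2000 + 0.75·0.5000 + 0.8·0.3000; P(author Q) ≈ 0.0315, P(author K) ≈ 0.5906, P(author P) ≈ 0.3780
After 'present': normaliser = 0.1·0.0315 + 0.75·0.5906 + 0.8·0.3780; P(author Q) ≈ 0.0042, P(author K) ≈ 0.5918, P(author P) ≈ 0.4040
After 'absent': normaliser = 0.9·0.0042 + 0.25·0.5918 + 0.2·0.4040; P(author Q) ≈ 0.0163, P(author K) ≈ 0.6362, P(author P) ≈ 0.3475
After 'present': normaliser = 0.1·0.0163 + 0.75·0.6362 + 0.8·0.3475; P(author Q) ≈ 0.0022, P(author K) ≈ 0.6305, P(author P) ≈ 0.3673
After 'present': normaliser = 0.1·0.0022 + 0.75·0.6305 + 0.8·0.3673; P(author Q) ≈ 0.0003, P(author K) ≈ 0.6166, P(author P) ≈ 0.3831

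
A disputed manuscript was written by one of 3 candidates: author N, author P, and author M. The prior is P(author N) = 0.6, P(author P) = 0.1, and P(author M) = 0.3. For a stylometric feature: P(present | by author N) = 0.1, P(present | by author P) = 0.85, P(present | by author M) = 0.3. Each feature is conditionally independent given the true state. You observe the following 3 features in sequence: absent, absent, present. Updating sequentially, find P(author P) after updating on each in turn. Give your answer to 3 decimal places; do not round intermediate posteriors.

0.020

After 'absent': normaliser = 0.9·0.6000 + 0.15·0.1000 + 0.7·0.3000; P(author N) ≈ 0.7059, P(author P) ≈ 0.0196, P(author M) ≈ 0.2745
After 'absent': normaliser = 0.9·0.7059 + 0.15·0.0196 + 0.7·0.2745; P(author N) ≈ 0.7651, P(author P) ≈ 0.0035, P(author M) ≈ 0.2314
After 'present': normaliser = 0.1·0.7651 + 0.85·0.0035 + 0.3·0.2314; P(author N) ≈ 0.5137, P(author P) ≈ 0.0202, P(author M) ≈ 0.4661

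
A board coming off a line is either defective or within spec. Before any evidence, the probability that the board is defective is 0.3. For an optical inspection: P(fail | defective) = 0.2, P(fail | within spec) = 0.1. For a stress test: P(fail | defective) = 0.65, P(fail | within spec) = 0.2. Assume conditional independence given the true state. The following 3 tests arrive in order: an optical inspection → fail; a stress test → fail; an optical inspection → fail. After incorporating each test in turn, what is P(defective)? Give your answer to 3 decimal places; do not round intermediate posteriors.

After an optical inspection='fail': P(defective) = 0.2·0.3000 / (0.2·0.3000 + 0.1·0.7000) ≈ 0.4615
After a stress test='fail': P(defective) = 0.65·0.4615 / (0.65·0.4615 + 0.2·0.5385) ≈ 0.7358
After an optical inspection='fail': P(defective) = 0.2·0.7358 / (0.2·0.7358 + 0.1·0.2642) ≈ 0.8478

0.848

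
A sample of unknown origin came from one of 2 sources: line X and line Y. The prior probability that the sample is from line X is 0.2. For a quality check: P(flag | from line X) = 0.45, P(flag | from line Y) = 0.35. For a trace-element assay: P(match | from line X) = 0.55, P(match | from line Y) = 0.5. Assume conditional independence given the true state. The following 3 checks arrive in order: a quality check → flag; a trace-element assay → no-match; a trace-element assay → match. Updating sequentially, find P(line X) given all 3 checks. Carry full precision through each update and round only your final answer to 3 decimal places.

After a quality check='flag': P(line X) = 0.45·0.2000 / (0.45·0.2000 + 0.35·0.8000) ≈ 0.2432
After a trace-element assay='no-match': P(line X) = 0.45·0.2432 / (0.45·0.2432 + 0.5·0.7568) ≈ 0.2244
After a trace-element assay='match': P(line X) = 0.55·0.2244 / (0.55·0.2244 + 0.5·0.7756) ≈ 0.2414

0.241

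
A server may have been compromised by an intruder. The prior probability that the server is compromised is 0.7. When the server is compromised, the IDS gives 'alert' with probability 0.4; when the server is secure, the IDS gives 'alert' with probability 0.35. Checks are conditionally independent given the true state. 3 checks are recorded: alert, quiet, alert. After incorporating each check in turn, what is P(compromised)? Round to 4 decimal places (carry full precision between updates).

Apply Bayes' rule sequentially, carrying P(compromised) forward.
After 'alert': P(compromised) = 0.4·0.7000 / (0.4·0.7000 + 0.35·0.3000) ≈ 0.7273
After 'quiet': P(compromised) = 0.6·0.7273 / (0.6·0.7273 + 0.65·0.2727) ≈ 0.7111
After 'alert': P(compromised) = 0.4·0.7111 / (0.4·0.7111 + 0.35·0.2889) ≈ 0.7378

0.7378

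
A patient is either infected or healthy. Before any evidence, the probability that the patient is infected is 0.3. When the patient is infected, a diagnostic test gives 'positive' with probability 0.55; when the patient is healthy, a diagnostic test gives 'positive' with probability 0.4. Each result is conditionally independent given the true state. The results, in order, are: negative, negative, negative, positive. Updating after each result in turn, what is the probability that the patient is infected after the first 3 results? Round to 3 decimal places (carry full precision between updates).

After 'negative': P(infected) = 0.45·0.3000 / (0.45·0.3000 + 0.6·0.7000) ≈ 0.2432
After 'negative': P(infected) = 0.45·0.2432 / (0.45·0.2432 + 0.6·0.7568) ≈ 0.1942
After 'negative': P(infected) = 0.45·0.1942 / (0.45·0.1942 + 0.6·0.8058) ≈ 0.1531

0.153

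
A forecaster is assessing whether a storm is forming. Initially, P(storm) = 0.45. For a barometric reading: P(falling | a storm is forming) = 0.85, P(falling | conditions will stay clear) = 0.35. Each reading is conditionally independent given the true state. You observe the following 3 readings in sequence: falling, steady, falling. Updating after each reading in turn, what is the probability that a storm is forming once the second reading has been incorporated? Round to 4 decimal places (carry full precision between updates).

0.3144

After 'falling': P(storm) = 0.85·0.4500 / (0.85·0.4500 + 0.35·0.5500) ≈ 0.6652
After 'steady': P(storm) = 0.15·0.6652 / (0.15·0.6652 + 0.65·0.3348) ≈ 0.3144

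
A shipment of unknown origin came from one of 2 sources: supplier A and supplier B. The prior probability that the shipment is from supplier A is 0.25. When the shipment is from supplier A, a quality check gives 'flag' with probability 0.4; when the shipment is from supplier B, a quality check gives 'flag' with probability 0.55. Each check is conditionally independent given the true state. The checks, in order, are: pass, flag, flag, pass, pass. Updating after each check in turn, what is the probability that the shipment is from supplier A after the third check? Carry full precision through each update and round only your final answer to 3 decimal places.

After 'pass': P(supplier A) = 0.6·0.2500 / (0.6·0.2500 + 0.45·0.7500) ≈ 0.3077
After 'flag': P(supplier A) = 0.4·0.3077 / (0.4·0.3077 + 0.55·0.6923) ≈ 0.2443
After 'flag': P(supplier A) = 0.4·0.2443 / (0.4·0.2443 + 0.55·0.7557) ≈ 0.1903

0.190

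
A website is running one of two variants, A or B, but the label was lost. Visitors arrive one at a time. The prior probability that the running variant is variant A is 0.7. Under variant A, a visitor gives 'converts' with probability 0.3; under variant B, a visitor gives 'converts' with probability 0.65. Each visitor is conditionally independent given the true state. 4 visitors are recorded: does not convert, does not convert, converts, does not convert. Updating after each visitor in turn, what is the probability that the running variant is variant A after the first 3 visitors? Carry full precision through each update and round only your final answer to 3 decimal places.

After 'does not convert': P(A) = 0.7·0.7000 / (0.7·0.7000 + 0.35·0.3000) ≈ 0.8235
After 'does not convert': P(A) = 0.7·0.8235 / (0.7·0.8235 + 0.35·0.1765) ≈ 0.9032
After 'converts': P(A) = 0.3·0.9032 / (0.3·0.9032 + 0.65·0.0968) ≈ 0.8116

0.812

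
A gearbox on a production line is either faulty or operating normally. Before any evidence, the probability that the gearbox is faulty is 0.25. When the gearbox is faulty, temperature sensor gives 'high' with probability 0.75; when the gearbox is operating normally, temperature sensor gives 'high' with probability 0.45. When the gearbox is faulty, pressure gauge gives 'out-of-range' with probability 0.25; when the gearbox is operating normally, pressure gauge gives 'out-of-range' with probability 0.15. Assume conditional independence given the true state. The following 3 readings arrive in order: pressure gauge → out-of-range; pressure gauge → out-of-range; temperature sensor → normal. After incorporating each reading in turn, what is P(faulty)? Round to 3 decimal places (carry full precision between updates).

0.296

After pressure gauge='out-of-range': P(faulty) = 0.25·0.2500 / (0.25·0.2500 + 0.15·0.7500) ≈ 0.3571
After pressure gauge='out-of-range': P(faulty) = 0.25·0.3571 / (0.25·0.3571 + 0.15·0.6429) ≈ 0.4808
After temperature sensor='normal': P(faulty) = 0.25·0.4808 / (0.25·0.4808 + 0.55·0.5192) ≈ 0.2962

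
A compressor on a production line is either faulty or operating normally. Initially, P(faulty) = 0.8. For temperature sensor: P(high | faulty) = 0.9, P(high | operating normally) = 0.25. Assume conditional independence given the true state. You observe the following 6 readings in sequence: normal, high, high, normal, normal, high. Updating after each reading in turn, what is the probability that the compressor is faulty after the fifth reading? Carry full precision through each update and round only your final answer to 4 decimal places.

0.1094

After 'normal': P(faulty) = 0.1·0.8000 / (0.1·0.8000 + 0.75·0.2000) ≈ 0.3478
After 'high': P(faulty) = 0.9·0.3478 / (0.9·0.3478 + 0.25·0.6522) ≈ 0.6575
After 'high': P(faulty) = 0.9·0.6575 / (0.9·0.6575 + 0.25·0.3425) ≈ 0.8736
After 'normal': P(faulty) = 0.1·0.8736 / (0.1·0.8736 + 0.75·0.1264) ≈ 0.4796
After 'normal': P(faulty) = 0.1·0.4796 / (0.1·0.4796 + 0.75·0.5204) ≈ 0.1094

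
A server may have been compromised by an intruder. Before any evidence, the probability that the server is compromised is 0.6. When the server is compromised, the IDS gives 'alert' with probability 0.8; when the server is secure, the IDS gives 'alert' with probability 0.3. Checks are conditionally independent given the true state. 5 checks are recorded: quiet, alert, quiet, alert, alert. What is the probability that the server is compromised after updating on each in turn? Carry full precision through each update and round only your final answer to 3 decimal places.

0.699

Apply Bayes' rule sequentially, carrying P(compromised) forward.
After 'quiet': P(compromised) = 0.2·0.6000 / (0.2·0.6000 + 0.7·0.4000) ≈ 0.3000
After 'alert': P(compromised) = 0.8·0.3000 / (0.8·0.3000 + 0.3·0.7000) ≈ 0.5333
After 'quiet': P(compromised) = 0.2·0.5333 / (0.2·0.5333 + 0.7·0.4667) ≈ 0.2462
After 'alert': P(compromised) = 0.8·0.2462 / (0.8·0.2462 + 0.3·0.7538) ≈ 0.4655
After 'alert': P(compromised) = 0.8·0.4655 / (0.8·0.4655 + 0.3·0.5345) ≈ 0.6990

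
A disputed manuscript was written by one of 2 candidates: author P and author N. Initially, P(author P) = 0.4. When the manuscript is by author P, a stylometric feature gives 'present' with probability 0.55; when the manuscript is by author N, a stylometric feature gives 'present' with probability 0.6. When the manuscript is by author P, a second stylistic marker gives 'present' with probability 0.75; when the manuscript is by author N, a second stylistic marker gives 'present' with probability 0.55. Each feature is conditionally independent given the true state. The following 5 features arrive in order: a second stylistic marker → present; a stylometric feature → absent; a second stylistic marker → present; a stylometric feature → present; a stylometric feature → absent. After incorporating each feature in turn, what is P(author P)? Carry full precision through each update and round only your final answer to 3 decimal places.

Apply Bayes' rule sequentially, carrying P(author P) forward.
After a second stylistic marker='present': P(author P) = 0.75·0.4000 / (0.75·0.4000 + 0.55·0.6000) ≈ 0.4762
After a stylometric feature='absent': P(author P) = 0.45·0.4762 / (0.45·0.4762 + 0.4·0.5238) ≈ 0.5056
After a second stylistic marker='present': P(author P) = 0.75·0.5056 / (0.75·0.5056 + 0.55·0.4944) ≈ 0.5824
After a stylometric feature='present': P(author P) = 0.55·0.5824 / (0.55·0.5824 + 0.6·0.4176) ≈ 0.5611
After a stylometric feature='absent': P(author P) = 0.45·0.5611 / (0.45·0.5611 + 0.4·0.4389) ≈ 0.5899

0.590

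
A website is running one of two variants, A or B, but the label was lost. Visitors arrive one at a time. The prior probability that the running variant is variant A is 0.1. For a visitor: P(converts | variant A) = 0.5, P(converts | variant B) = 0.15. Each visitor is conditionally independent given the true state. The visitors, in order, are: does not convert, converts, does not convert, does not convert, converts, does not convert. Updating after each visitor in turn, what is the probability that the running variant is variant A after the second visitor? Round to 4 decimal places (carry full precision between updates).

0.1789

After 'does not convert': P(A) = 0.5·0.1000 / (0.5·0.1000 + 0.85·0.9000) ≈ 0.0613
After 'converts': P(A) = 0.5·0.0613 / (0.5·0.0613 + 0.15·0.9387) ≈ 0.1789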